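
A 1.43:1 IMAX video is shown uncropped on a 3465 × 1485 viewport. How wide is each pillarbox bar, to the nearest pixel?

Since 1.430 < 2.333, the video is height-limited.
That makes the image 2123.55 px wide (1485 × 1.430).
3465 − 2123.55 = 1341.45 px of bars (670.73 each).

671 px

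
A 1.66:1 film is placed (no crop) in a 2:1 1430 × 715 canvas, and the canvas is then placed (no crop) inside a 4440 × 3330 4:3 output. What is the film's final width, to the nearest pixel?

3685 px

1.66:1 in 1430×715: fills the height, so the film is 1186.90 × 715.00.
Second fit — the 2:1 canvas into 4440×3330 spans the width: 4440.00 × 2220.00 (×3.1049 from 1430×715).
The film scales with it: width 1186.90 × 3.1049 ≈ 3685.20.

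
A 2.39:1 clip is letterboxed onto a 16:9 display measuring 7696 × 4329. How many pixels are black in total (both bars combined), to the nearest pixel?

2.39:1 is wider than 16:9, so it spans the full width.
The clip is 7696 / 2.390 ≈ 3220.0837 px tall.
Leftover height: 4329 − 3220.0837 = 1108.9163 px.
That's 1108.9163 × 7696 ≈ 8534220 black pixels.

8534220 pixels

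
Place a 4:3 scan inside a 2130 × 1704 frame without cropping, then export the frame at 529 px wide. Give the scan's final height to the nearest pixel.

Fitted into 2130×1704, the scan spans the width; its height is 2130 × 3/4 ≈ 1597.50 px.
Resizing to 529 px wide multiplies everything by 0.2484: 1597.50 → 396.75 px.

397 px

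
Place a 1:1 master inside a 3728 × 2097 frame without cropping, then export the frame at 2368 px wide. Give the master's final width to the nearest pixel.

Fitted into 3728×2097, the master spans the height; its width is 2097 × 1/1 ≈ 2097.00 px.
Scaling 3728 → 2368 is ×0.6352, so the width becomes 2097.00 × 0.6352 ≈ 1332.00 px.

1332 px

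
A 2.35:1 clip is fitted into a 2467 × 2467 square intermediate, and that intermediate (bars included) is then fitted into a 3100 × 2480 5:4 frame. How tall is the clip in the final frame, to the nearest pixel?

2.35:1 in 2467×2467: fills the width, so the clip is 2467.00 × 1049.79.
square in 3100×2480: fills the height, so the intermediate becomes 2480.00 × 2480.00 — a scale of ×1.0053.
So the clip's height is 1049.79 × 1.0053 ≈ 1055.32.

1055 px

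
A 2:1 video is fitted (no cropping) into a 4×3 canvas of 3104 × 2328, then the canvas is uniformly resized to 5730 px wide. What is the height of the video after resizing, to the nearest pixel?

2865 px

In the 3104×2328 frame the video fills the width: height = 3104 × 1/2 ≈ 1552.00 px.
The frame scales by 5730/3104 = 1.8460; 1552.00 × 1.8460 ≈ 2865.00 px.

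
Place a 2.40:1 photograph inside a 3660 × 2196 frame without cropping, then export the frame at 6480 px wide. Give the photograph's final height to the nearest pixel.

2700 px

Fitted into 3660×2196, the photograph spans the width; its height is 3660 / 2.400 ≈ 1525.00 px.
The frame scales by 6480/3660 = 1.7705; 1525.00 × 1.7705 ≈ 2700.00 px.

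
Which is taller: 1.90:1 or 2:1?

1.90:1

1.9 and 2; 2 > 1.9. The smaller width-to-height ratio is the taller frame.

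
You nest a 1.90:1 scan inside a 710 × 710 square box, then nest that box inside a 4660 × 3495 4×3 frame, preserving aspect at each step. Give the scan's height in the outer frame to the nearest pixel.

1839 px

1.90:1 in 710×710: fills the width, so the scan is 710.00 × 373.68.
Second fit — the square canvas into 4660×3495 spans the height: 3495.00 × 3495.00 (×4.9225 from 710×710).
So the scan's height is 373.68 × 4.9225 ≈ 1839.47.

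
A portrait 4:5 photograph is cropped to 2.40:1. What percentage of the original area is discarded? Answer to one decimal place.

Going from portrait 4:5 to 2.40:1 means cutting height while keeping width.
Fraction kept = (0.800)/(2.400) ≈ 33.33%, so 66.67% is lost.

66.7%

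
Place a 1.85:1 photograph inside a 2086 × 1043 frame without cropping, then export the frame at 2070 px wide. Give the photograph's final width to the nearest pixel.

At 2086×1043 the photograph is height-limited, so width = 1043 × 1.850 ≈ 1929.55 px.
The frame scales by 2070/2086 = 0.9923; 1929.55 × 0.9923 ≈ 1914.75 px.

1915 px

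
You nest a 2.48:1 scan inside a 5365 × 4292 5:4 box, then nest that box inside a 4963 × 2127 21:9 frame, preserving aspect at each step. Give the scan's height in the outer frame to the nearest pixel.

2.48:1 in 5365×4292: fills the width, so the scan is 5365.00 × 2163.31.
Second fit — the 5:4 canvas into 4963×2127 spans the height: 2658.75 × 2127.00 (×0.4956 from 5365×4292).
The scan scales with it: height 2163.31 × 0.4956 ≈ 1072.08.

1072 px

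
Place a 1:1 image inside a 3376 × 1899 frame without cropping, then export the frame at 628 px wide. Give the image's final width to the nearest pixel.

353 px

In the 3376×1899 frame the image fills the height: width = 1899 × 1/1 ≈ 1899.00 px.
The frame scales by 628/3376 = 0.1860; 1899.00 × 0.1860 ≈ 353.25 px.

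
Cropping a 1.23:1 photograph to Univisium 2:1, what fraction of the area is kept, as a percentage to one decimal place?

Univisium 2:1 is wider than 1.23:1, so the crop keeps the full width and trims the height.
Fraction kept = (1.230)/(2.000) ≈ 61.50%.

61.5%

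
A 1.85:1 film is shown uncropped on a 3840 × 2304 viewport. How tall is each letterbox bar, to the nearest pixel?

114 px

1.85:1 (1.850) > 5:3 (1.667), so the film fills the width.
The film is 3840 / 1.850 ≈ 2075.68 px tall.
Black = 2304 − 2075.68 = 228.32 px, or 114.16 per bar.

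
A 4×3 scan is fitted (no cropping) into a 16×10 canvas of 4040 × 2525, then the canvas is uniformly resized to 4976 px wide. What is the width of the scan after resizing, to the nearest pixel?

Fitted into 4040×2525, the scan spans the height; its width is 2525 × 4/3 ≈ 3366.67 px.
Scaling 4040 → 4976 is ×1.2317, so the width becomes 3366.67 × 1.2317 ≈ 4146.67 px.

4147 px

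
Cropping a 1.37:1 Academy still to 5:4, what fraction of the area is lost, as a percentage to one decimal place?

5:4 is narrower than 1.37:1 Academy, so the crop keeps the full height and trims the width.
Area ratio = (1.250)/(1.370) = 91.24%; the remaining 8.76% is cropped out.

8.8%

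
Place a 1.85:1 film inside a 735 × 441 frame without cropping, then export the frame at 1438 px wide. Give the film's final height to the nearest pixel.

777 px

At 735×441 the film is width-limited, so height = 735 / 1.850 ≈ 397.30 px.
Scaling 735 → 1438 is ×1.9565, so the height becomes 397.30 × 1.9565 ≈ 777.30 px.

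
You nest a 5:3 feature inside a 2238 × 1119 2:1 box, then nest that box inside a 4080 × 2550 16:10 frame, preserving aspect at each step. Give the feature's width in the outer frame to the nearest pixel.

First fit — 5:3 into 2238×1119 spans the height: 1865.00 × 1119.00.
2:1 in 4080×2550: fills the width, so the intermediate becomes 4080.00 × 2040.00 — a scale of ×1.8231.
So the feature's width is 1865.00 × 1.8231 ≈ 3400.00.

3400 px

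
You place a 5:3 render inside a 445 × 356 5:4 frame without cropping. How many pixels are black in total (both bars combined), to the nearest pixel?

39605 pixels

5:3 (1.667) > 5:4 (1.250), so the render fills the width.
Content height = 445 × 3/5 ≈ 267.0000 px.
Black = 356 − 267.0000 = 89.0000 px.
Bar area = 89.0000 × 445 ≈ 39605 px.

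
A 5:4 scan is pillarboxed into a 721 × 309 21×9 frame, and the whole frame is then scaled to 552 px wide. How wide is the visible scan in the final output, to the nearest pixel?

In the 721×309 frame the scan fills the height: width = 309 × 5/4 ≈ 386.25 px.
Resizing to 552 px wide multiplies everything by 0.7656: 386.25 → 295.71 px.

296 px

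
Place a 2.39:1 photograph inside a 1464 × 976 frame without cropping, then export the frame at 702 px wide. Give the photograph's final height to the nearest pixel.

At 1464×976 the photograph is width-limited, so height = 1464 / 2.390 ≈ 612.55 px.
Resizing to 702 px wide multiplies everything by 0.4795: 612.55 → 293.72 px.

294 px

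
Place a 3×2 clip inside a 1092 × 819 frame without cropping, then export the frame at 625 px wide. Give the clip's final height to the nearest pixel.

417 px

Fitted into 1092×819, the clip spans the width; its height is 1092 × 2/3 ≈ 728.00 px.
Resizing to 625 px wide multiplies everything by 0.5723: 728.00 → 416.67 px.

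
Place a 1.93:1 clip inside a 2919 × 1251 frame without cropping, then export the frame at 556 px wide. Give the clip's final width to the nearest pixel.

460 px

At 2919×1251 the clip is height-limited, so width = 1251 × 1.930 ≈ 2414.43 px.
The frame scales by 556/2919 = 0.1905; 2414.43 × 0.1905 ≈ 459.89 px.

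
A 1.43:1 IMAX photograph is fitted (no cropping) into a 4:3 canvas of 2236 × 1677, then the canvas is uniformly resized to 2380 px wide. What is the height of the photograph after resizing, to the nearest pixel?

1664 px

Fitted into 2236×1677, the photograph spans the width; its height is 2236 / 1.430 ≈ 1563.64 px.
Scaling 2236 → 2380 is ×1.0644, so the height becomes 1563.64 × 1.0644 ≈ 1664.34 px.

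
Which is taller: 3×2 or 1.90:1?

3×2

3×2 = 1.5 and 1.9; 1.9 > 1.5. The smaller width-to-height ratio is the taller frame.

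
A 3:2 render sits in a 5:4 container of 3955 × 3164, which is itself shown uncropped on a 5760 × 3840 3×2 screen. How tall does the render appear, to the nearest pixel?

3:2 in 3955×3164: fills the width, so the render is 3955.00 × 2636.67.
Second fit — the 5:4 canvas into 5760×3840 spans the height: 4800.00 × 3840.00 (×1.2137 from 3955×3164).
The render scales with it: height 2636.67 × 1.2137 ≈ 3200.00.

3200 px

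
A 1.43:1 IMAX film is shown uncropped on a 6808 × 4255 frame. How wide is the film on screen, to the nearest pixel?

6085 px

1.43:1 IMAX is narrower than 16:10, so it spans the full height.
Content width = 4255 × 1.430 ≈ 6084.65 px.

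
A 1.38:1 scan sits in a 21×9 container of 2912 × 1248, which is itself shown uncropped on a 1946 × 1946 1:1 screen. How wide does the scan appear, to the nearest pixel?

1151 px

Inside the 2912×1248 canvas the scan is height-limited at 1722.24 × 1248.00.
Second fit — the 21×9 canvas into 1946×1946 spans the width: 1946.00 × 834.00 (×0.6683 from 2912×1248).
So the scan's width is 1722.24 × 0.6683 ≈ 1150.92.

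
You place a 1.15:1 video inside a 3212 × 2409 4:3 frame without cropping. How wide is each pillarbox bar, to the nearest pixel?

1.15:1 (1.150) < 4:3 (1.333), so the video fills the height.
That makes the image 2770.35 px wide (2409 × 1.150).
3212 − 2770.35 = 441.65 px of bars (220.82 each).

221 px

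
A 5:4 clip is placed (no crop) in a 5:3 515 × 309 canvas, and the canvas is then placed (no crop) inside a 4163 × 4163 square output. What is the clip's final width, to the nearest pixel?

First fit — 5:4 into 515×309 spans the height: 386.25 × 309.00.
The 5:3 canvas is width-limited in 4163×4163, giving 4163.00 × 2497.80; scale factor 8.0835.
The clip scales with it: width 386.25 × 8.0835 ≈ 3122.25.

3122 px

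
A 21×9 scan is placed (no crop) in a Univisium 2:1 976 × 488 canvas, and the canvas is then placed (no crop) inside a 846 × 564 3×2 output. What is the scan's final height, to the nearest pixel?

363 px

21×9 in 976×488: fills the width, so the scan is 976.00 × 418.29.
Univisium 2:1 in 846×564: fills the width, so the intermediate becomes 846.00 × 423.00 — a scale of ×0.8668.
So the scan's height is 418.29 × 0.8668 ≈ 362.57.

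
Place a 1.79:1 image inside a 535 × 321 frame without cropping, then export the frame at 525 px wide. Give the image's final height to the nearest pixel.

293 px

Fitted into 535×321, the image spans the width; its height is 535 / 1.790 ≈ 298.88 px.
Scaling 535 → 525 is ×0.9813, so the height becomes 298.88 × 0.9813 ≈ 293.30 px.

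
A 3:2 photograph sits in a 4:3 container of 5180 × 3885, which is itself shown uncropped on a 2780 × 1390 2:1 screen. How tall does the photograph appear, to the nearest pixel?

1236 px

First fit — 3:2 into 5180×3885 spans the width: 5180.00 × 3453.33.
Second fit — the 4:3 canvas into 2780×1390 spans the height: 1853.33 × 1390.00 (×0.3578 from 5180×3885).
So the photograph's height is 3453.33 × 0.3578 ≈ 1235.56.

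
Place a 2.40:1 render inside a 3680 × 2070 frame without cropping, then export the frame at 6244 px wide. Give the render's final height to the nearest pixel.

In the 3680×2070 frame the render fills the width: height = 3680 / 2.400 ≈ 1533.33 px.
Scaling 3680 → 6244 is ×1.6967, so the height becomes 1533.33 × 1.6967 ≈ 2601.67 px.

2602 px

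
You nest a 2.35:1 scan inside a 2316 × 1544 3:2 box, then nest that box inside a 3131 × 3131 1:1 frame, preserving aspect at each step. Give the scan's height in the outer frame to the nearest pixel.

1332 px

Inside the 2316×1544 canvas the scan is width-limited at 2316.00 × 985.53.
Second fit — the 3:2 canvas into 3131×3131 spans the width: 3131.00 × 2087.33 (×1.3519 from 2316×1544).
Applying the same ×1.3519: 985.53 → 1332.34.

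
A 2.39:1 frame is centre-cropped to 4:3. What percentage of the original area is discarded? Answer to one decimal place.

4:3 is narrower than 2.39:1, so the crop keeps the full height and trims the width.
Area ratio = (1.333)/(2.390) = 55.79%; the remaining 44.21% is cropped out.

44.2%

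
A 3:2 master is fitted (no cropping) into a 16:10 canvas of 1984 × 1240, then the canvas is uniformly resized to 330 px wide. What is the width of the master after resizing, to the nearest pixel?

Fitted into 1984×1240, the master spans the height; its width is 1240 × 3/2 ≈ 1860.00 px.
Resizing to 330 px wide multiplies everything by 0.1663: 1860.00 → 309.38 px.

309 px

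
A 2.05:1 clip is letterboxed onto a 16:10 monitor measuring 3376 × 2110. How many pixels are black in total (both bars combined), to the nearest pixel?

2.05:1 is wider than 16:10, so it spans the full width.
Content height = 3376 / 2.050 ≈ 1646.8293 px.
Leftover height: 2110 − 1646.8293 = 463.1707 px.
Bar area = 463.1707 × 3376 ≈ 1563664 px.

1563664 pixels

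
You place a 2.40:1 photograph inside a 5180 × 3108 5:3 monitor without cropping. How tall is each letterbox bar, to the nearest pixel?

2.40:1 is wider than 5:3, so it spans the full width.
Content height = 5180 / 2.400 ≈ 2158.33 px.
3108 − 2158.33 = 949.67 px of bars (474.83 each).

475 px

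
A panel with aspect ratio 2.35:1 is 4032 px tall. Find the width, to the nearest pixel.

At 2.35:1, 4032 × 2.350 ≈ 9475.20.

9475 px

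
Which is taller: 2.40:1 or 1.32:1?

1.32:1

2.4 and 1.32; 2.4 > 1.32. The smaller width-to-height ratio is the taller frame.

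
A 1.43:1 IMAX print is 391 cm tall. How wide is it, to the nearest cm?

559 cm

391 × 1.430 = 559.13.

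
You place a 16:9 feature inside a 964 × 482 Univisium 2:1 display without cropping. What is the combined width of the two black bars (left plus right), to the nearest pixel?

107 px

16:9 is narrower than Univisium 2:1, so it spans the full height.
Content width = 482 × 16/9 ≈ 856.89 px.
Black = 964 − 856.89 = 107.11 px.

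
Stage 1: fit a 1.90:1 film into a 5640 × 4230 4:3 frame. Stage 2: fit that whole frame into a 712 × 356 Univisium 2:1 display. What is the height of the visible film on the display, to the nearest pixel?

250 px

1.90:1 in 5640×4230: fills the width, so the film is 5640.00 × 2968.42.
The 4:3 canvas is height-limited in 712×356, giving 474.67 × 356.00; scale factor 0.0842.
Applying the same ×0.0842: 2968.42 → 249.82.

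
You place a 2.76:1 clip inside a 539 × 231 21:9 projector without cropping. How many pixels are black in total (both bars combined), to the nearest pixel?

Since 2.760 > 2.333, the clip is width-limited.
Content height = 539 / 2.760 ≈ 195.2899 px.
Leftover height: 231 − 195.2899 = 35.7101 px.
Across the 539-px span: 35.7101 × 539 ≈ 19248 px.

19248 pixels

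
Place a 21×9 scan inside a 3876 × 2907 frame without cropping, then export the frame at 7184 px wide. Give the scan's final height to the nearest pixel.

In the 3876×2907 frame the scan fills the width: height = 3876 × 9/21 ≈ 1661.14 px.
The frame scales by 7184/3876 = 1.8535; 1661.14 × 1.8535 ≈ 3078.86 px.

3079 px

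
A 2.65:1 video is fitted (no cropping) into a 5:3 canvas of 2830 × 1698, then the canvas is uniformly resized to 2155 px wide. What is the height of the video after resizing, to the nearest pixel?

813 px

At 2830×1698 the video is width-limited, so height = 2830 / 2.650 ≈ 1067.92 px.
The frame scales by 2155/2830 = 0.7615; 1067.92 × 0.7615 ≈ 813.21 px.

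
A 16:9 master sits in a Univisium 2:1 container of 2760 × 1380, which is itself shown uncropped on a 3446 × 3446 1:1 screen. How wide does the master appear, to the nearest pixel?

3063 px

16:9 in 2760×1380: fills the height, so the master is 2453.33 × 1380.00.
Second fit — the Univisium 2:1 canvas into 3446×3446 spans the width: 3446.00 × 1723.00 (×1.2486 from 2760×1380).
Applying the same ×1.2486: 2453.33 → 3063.11.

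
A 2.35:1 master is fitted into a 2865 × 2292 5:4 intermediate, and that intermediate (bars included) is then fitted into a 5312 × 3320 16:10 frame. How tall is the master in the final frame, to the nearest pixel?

1766 px

First fit — 2.35:1 into 2865×2292 spans the width: 2865.00 × 1219.15.
Second fit — the 5:4 canvas into 5312×3320 spans the height: 4150.00 × 3320.00 (×1.4485 from 2865×2292).
So the master's height is 1219.15 × 1.4485 ≈ 1765.96.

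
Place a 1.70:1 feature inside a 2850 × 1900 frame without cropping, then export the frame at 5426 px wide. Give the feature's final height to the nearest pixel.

3192 px

In the 2850×1900 frame the feature fills the width: height = 2850 / 1.700 ≈ 1676.47 px.
Resizing to 5426 px wide multiplies everything by 1.9039: 1676.47 → 3191.76 px.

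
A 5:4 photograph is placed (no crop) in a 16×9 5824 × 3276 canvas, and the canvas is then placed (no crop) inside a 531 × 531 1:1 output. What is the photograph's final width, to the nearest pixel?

Inside the 5824×3276 canvas the photograph is height-limited at 4095.00 × 3276.00.
16×9 in 531×531: fills the width, so the intermediate becomes 531.00 × 298.69 — a scale of ×0.0912.
So the photograph's width is 4095.00 × 0.0912 ≈ 373.36.

373 px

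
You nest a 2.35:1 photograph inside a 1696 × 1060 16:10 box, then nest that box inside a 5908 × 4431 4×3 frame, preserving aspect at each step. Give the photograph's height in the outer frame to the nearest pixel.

2514 px

2.35:1 in 1696×1060: fills the width, so the photograph is 1696.00 × 721.70.
Second fit — the 16:10 canvas into 5908×4431 spans the width: 5908.00 × 3692.50 (×3.4835 from 1696×1060).
So the photograph's height is 721.70 × 3.4835 ≈ 2514.04.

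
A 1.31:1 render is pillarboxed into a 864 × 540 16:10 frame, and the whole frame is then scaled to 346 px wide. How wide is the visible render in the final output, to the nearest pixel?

283 px

In the 864×540 frame the render fills the height: width = 540 × 1.310 ≈ 707.40 px.
The frame scales by 346/864 = 0.4005; 707.40 × 0.4005 ≈ 283.29 px.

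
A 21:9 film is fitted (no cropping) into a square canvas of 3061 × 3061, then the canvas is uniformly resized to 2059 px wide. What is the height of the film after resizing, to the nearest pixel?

882 px

At 3061×3061 the film is width-limited, so height = 3061 × 9/21 ≈ 1311.86 px.
Resizing to 2059 px wide multiplies everything by 0.6727: 1311.86 → 882.43 px.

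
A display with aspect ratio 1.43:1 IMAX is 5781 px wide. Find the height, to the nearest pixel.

4043 px

At 1.43:1 IMAX, 5781 / 1.430 ≈ 4042.66.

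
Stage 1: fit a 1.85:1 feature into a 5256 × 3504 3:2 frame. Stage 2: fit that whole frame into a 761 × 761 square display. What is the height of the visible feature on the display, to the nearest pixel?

411 px

1.85:1 in 5256×3504: fills the width, so the feature is 5256.00 × 2841.08.
Second fit — the 3:2 canvas into 761×761 spans the width: 761.00 × 507.33 (×0.1448 from 5256×3504).
The feature scales with it: height 2841.08 × 0.1448 ≈ 411.35.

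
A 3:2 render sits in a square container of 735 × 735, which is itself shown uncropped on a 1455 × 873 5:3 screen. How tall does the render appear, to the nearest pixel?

3:2 in 735×735: fills the width, so the render is 735.00 × 490.00.
The square canvas is height-limited in 1455×873, giving 873.00 × 873.00; scale factor 1.1878.
The render scales with it: height 490.00 × 1.1878 ≈ 582.00.

582 px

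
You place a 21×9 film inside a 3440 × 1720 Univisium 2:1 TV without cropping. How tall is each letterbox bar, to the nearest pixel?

21×9 (2.333) > Univisium 2:1 (2.000), so the film fills the width.
The film is 3440 × 9/21 ≈ 1474.29 px tall.
1720 − 1474.29 = 245.71 px of bars (122.86 each).

123 px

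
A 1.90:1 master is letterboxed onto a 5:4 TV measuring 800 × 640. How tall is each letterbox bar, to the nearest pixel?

1.90:1 (1.900) > 5:4 (1.250), so the master fills the width.
Content height = 800 / 1.900 ≈ 421.05 px.
Black = 640 − 421.05 = 218.95 px, or 109.47 per bar.

109 px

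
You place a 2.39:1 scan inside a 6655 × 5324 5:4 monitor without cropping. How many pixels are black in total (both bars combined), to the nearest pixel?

16900247 pixels

Since 2.390 > 1.250, the scan is width-limited.
Content height = 6655 / 2.390 ≈ 2784.5188 px.
Black = 5324 − 2784.5188 = 2539.4812 px.
That's 2539.4812 × 6655 ≈ 16900247 black pixels.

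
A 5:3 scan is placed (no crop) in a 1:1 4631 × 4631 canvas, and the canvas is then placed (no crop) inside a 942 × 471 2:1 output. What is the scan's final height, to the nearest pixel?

283 px

Inside the 4631×4631 canvas the scan is width-limited at 4631.00 × 2778.60.
Second fit — the 1:1 canvas into 942×471 spans the height: 471.00 × 471.00 (×0.1017 from 4631×4631).
So the scan's height is 2778.60 × 0.1017 ≈ 282.60.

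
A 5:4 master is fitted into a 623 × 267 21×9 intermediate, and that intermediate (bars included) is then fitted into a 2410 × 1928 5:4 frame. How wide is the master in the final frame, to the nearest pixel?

1291 px

Inside the 623×267 canvas the master is height-limited at 333.75 × 267.00.
The 21×9 canvas is width-limited in 2410×1928, giving 2410.00 × 1032.86; scale factor 3.8684.
So the master's width is 333.75 × 3.8684 ≈ 1291.07.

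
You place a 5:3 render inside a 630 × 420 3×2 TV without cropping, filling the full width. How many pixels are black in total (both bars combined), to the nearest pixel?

Content height = 630 × 3/5 ≈ 378.0000 px.
420 − 378.0000 = 42.0000 px of bars.
Bar area = 42.0000 × 630 ≈ 26460 px.

26460 pixels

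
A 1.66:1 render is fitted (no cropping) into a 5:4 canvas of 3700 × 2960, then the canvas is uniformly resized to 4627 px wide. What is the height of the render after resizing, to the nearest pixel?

2787 px

At 3700×2960 the render is width-limited, so height = 3700 / 1.660 ≈ 2228.92 px.
Scaling 3700 → 4627 is ×1.2505, so the height becomes 2228.92 × 1.2505 ≈ 2787.35 px.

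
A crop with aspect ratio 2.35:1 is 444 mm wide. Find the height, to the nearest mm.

At 2.35:1, 444 / 2.350 ≈ 188.94.

189 mm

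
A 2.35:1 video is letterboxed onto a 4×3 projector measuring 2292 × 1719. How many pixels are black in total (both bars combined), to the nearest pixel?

2.35:1 is wider than 4×3, so it spans the full width.
Content height = 2292 / 2.350 ≈ 975.3191 px.
1719 − 975.3191 = 743.6809 px of bars.
Across the 2292-px span: 743.6809 × 2292 ≈ 1704517 px.

1704517 pixels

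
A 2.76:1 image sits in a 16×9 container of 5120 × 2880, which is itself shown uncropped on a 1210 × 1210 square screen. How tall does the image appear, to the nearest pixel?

438 px

First fit — 2.76:1 into 5120×2880 spans the width: 5120.00 × 1855.07.
Second fit — the 16×9 canvas into 1210×1210 spans the width: 1210.00 × 680.62 (×0.2363 from 5120×2880).
Applying the same ×0.2363: 1855.07 → 438.41.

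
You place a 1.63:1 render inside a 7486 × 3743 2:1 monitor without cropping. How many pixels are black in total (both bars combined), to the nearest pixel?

1.63:1 (1.630) < 2:1 (2.000), so the render fills the height.
The render is 3743 × 1.630 ≈ 6101.0900 px wide.
Leftover width: 7486 − 6101.0900 = 1384.9100 px.
That's 1384.9100 × 3743 ≈ 5183718 black pixels.

5183718 pixels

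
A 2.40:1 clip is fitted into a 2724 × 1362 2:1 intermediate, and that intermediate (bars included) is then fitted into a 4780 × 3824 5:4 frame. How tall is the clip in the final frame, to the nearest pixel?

1992 px

First fit — 2.40:1 into 2724×1362 spans the width: 2724.00 × 1135.00.
Second fit — the 2:1 canvas into 4780×3824 spans the width: 4780.00 × 2390.00 (×1.7548 from 2724×1362).
The clip scales with it: height 1135.00 × 1.7548 ≈ 1991.67.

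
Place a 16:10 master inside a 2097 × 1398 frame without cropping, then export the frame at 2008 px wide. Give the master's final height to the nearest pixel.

1255 px

At 2097×1398 the master is width-limited, so height = 2097 × 10/16 ≈ 1310.62 px.
Resizing to 2008 px wide multiplies everything by 0.9576: 1310.62 → 1255.00 px.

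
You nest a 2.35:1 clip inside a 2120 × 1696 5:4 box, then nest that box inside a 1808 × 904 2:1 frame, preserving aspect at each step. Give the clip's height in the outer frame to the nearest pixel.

481 px

Inside the 2120×1696 canvas the clip is width-limited at 2120.00 × 902.13.
5:4 in 1808×904: fills the height, so the intermediate becomes 1130.00 × 904.00 — a scale of ×0.5330.
The clip scales with it: height 902.13 × 0.5330 ≈ 480.85.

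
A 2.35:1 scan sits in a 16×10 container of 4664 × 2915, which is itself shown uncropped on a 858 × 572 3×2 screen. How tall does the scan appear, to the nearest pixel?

First fit — 2.35:1 into 4664×2915 spans the width: 4664.00 × 1984.68.
The 16×10 canvas is width-limited in 858×572, giving 858.00 × 536.25; scale factor 0.1840.
Applying the same ×0.1840: 1984.68 → 365.11.

365 px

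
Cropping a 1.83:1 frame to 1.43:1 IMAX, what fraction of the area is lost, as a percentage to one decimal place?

Going from 1.83:1 to 1.43:1 IMAX means cutting width while keeping height.
Fraction kept = (1.430)/(1.830) ≈ 78.14%, so 21.86% is lost.

21.9%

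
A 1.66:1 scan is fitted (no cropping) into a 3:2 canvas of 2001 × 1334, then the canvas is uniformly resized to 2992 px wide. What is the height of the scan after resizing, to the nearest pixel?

Fitted into 2001×1334, the scan spans the width; its height is 2001 / 1.660 ≈ 1205.42 px.
Scaling 2001 → 2992 is ×1.4953, so the height becomes 1205.42 × 1.4953 ≈ 1802.41 px.

1802 px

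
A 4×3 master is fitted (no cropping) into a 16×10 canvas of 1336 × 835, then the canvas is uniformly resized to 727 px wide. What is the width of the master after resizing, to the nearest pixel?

Fitted into 1336×835, the master spans the height; its width is 835 × 4/3 ≈ 1113.33 px.
Resizing to 727 px wide multiplies everything by 0.5442: 1113.33 → 605.83 px.

606 px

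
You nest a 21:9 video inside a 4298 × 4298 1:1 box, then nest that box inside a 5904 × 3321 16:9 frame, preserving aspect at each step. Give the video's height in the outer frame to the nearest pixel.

First fit — 21:9 into 4298×4298 spans the width: 4298.00 × 1842.00.
1:1 in 5904×3321: fills the height, so the intermediate becomes 3321.00 × 3321.00 — a scale of ×0.7727.
The video scales with it: height 1842.00 × 0.7727 ≈ 1423.29.

1423 px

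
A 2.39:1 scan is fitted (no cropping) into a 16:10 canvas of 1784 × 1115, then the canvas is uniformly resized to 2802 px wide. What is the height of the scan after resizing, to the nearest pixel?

In the 1784×1115 frame the scan fills the width: height = 1784 / 2.390 ≈ 746.44 px.
Resizing to 2802 px wide multiplies everything by 1.5706: 746.44 → 1172.38 px.

1172 px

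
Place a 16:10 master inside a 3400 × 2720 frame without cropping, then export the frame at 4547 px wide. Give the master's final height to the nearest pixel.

In the 3400×2720 frame the master fills the width: height = 3400 × 10/16 ≈ 2125.00 px.
Scaling 3400 → 4547 is ×1.3374, so the height becomes 2125.00 × 1.3374 ≈ 2841.88 px.

2842 px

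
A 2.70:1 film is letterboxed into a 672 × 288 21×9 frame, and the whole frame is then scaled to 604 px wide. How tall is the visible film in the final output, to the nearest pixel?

In the 672×288 frame the film fills the width: height = 672 / 2.700 ≈ 248.89 px.
Resizing to 604 px wide multiplies everything by 0.8988: 248.89 → 223.70 px.

224 px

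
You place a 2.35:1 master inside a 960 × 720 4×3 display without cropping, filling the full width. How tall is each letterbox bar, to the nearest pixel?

That makes the image 408.51 px tall (960 / 2.350).
720 − 408.51 = 311.49 px of bars (155.74 each).

156 px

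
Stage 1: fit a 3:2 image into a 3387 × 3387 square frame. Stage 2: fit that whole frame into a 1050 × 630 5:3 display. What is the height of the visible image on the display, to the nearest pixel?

420 px

3:2 in 3387×3387: fills the width, so the image is 3387.00 × 2258.00.
The square canvas is height-limited in 1050×630, giving 630.00 × 630.00; scale factor 0.1860.
The image scales with it: height 2258.00 × 0.1860 ≈ 420.00.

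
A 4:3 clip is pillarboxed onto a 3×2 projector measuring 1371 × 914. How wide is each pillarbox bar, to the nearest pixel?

Since 1.333 < 1.500, the clip is height-limited.
Content width = 914 × 4/3 ≈ 1218.67 px.
Black = 1371 − 1218.67 = 152.33 px, or 76.17 per bar.

76 px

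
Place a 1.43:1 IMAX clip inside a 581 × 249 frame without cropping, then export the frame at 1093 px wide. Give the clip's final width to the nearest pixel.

670 px

Fitted into 581×249, the clip spans the height; its width is 249 × 1.430 ≈ 356.07 px.
Resizing to 1093 px wide multiplies everything by 1.8812: 356.07 → 669.85 px.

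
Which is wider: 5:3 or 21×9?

21×9

5:3 = 1.667 and 21×9 = 2.333; 2.333 > 1.667.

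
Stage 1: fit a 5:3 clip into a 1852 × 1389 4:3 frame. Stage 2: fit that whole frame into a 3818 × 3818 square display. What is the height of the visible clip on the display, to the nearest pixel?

5:3 in 1852×1389: fills the width, so the clip is 1852.00 × 1111.20.
4:3 in 3818×3818: fills the width, so the intermediate becomes 3818.00 × 2863.50 — a scale of ×2.0616.
Applying the same ×2.0616: 1111.20 → 2290.80.

2291 px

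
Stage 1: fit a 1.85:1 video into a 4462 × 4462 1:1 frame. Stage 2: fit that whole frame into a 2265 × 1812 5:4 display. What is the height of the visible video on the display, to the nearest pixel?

Inside the 4462×4462 canvas the video is width-limited at 4462.00 × 2411.89.
The 1:1 canvas is height-limited in 2265×1812, giving 1812.00 × 1812.00; scale factor 0.4061.
So the video's height is 2411.89 × 0.4061 ≈ 979.46.

979 px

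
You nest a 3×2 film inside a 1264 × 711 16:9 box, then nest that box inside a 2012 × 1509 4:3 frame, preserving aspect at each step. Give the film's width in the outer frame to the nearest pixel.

1698 px

First fit — 3×2 into 1264×711 spans the height: 1066.50 × 711.00.
The 16:9 canvas is width-limited in 2012×1509, giving 2012.00 × 1131.75; scale factor 1.5918.
Applying the same ×1.5918: 1066.50 → 1697.62.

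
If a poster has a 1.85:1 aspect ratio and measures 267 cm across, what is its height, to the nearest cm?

144 cm

Height = 267 / 1.850 = 144.32.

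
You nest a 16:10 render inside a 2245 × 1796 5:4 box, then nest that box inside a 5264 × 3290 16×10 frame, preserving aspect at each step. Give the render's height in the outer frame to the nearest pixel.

2570 px

Inside the 2245×1796 canvas the render is width-limited at 2245.00 × 1403.12.
5:4 in 5264×3290: fills the height, so the intermediate becomes 4112.50 × 3290.00 — a scale of ×1.8318.
Applying the same ×1.8318: 1403.12 → 2570.31.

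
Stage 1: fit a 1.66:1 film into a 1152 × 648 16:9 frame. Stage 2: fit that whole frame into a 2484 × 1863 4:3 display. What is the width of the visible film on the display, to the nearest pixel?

1.66:1 in 1152×648: fills the height, so the film is 1075.68 × 648.00.
The 16:9 canvas is width-limited in 2484×1863, giving 2484.00 × 1397.25; scale factor 2.1562.
So the film's width is 1075.68 × 2.1562 ≈ 2319.43.

2319 px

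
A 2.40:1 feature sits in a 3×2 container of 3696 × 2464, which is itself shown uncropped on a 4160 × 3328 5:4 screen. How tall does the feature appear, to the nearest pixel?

Inside the 3696×2464 canvas the feature is width-limited at 3696.00 × 1540.00.
The 3×2 canvas is width-limited in 4160×3328, giving 4160.00 × 2773.33; scale factor 1.1255.
So the feature's height is 1540.00 × 1.1255 ≈ 1733.33.

1733 px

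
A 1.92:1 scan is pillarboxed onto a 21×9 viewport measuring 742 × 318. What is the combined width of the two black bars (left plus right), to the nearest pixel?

1.92:1 is narrower than 21×9, so it spans the full height.
Content width = 318 × 1.920 ≈ 610.56 px.
Black = 742 − 610.56 = 131.44 px.

131 px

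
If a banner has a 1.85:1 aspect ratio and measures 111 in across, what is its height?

60 in

Height = 111 / 1.850 = 60.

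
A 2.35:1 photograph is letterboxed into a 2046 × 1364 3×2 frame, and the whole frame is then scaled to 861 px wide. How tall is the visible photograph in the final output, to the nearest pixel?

At 2046×1364 the photograph is width-limited, so height = 2046 / 2.350 ≈ 870.64 px.
Scaling 2046 → 861 is ×0.4208, so the height becomes 870.64 × 0.4208 ≈ 366.38 px.

366 px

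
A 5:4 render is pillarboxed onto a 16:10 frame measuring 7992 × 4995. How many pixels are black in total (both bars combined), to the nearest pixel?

Since 1.250 < 1.600, the render is height-limited.
The render is 4995 × 5/4 ≈ 6243.7500 px wide.
7992 − 6243.7500 = 1748.2500 px of bars.
Bar area = 1748.2500 × 4995 ≈ 8732509 px.

8732509 pixels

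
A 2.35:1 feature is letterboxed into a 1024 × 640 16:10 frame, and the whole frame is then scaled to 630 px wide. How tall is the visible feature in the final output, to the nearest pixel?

268 px

Fitted into 1024×640, the feature spans the width; its height is 1024 / 2.350 ≈ 435.74 px.
The frame scales by 630/1024 = 0.6152; 435.74 × 0.6152 ≈ 268.09 px.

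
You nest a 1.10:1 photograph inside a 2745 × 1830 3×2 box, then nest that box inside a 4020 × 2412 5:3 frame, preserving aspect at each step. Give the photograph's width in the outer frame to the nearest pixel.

2653 px

Inside the 2745×1830 canvas the photograph is height-limited at 2013.00 × 1830.00.
3×2 in 4020×2412: fills the height, so the intermediate becomes 3618.00 × 2412.00 — a scale of ×1.3180.
The photograph scales with it: width 2013.00 × 1.3180 ≈ 2653.20.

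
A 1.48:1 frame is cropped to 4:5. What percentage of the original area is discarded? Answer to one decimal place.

4:5 is narrower than 1.48:1, so the crop keeps the full height and trims the width.
Fraction kept = (0.800)/(1.480) ≈ 54.05%, so 45.95% is lost.

45.9%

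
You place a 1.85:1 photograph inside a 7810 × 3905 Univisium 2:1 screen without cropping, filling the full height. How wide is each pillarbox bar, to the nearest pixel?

That makes the image 7224.25 px wide (3905 × 1.850).
Black = 7810 − 7224.25 = 585.75 px, or 292.88 per bar.

293 px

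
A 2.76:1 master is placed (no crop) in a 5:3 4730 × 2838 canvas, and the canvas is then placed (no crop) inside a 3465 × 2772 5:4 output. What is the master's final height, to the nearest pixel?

2.76:1 in 4730×2838: fills the width, so the master is 4730.00 × 1713.77.
The 5:3 canvas is width-limited in 3465×2772, giving 3465.00 × 2079.00; scale factor 0.7326.
So the master's height is 1713.77 × 0.7326 ≈ 1255.43.

1255 px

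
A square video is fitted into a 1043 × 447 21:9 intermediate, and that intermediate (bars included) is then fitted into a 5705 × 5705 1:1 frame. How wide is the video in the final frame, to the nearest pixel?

2445 px

First fit — square into 1043×447 spans the height: 447.00 × 447.00.
The 21:9 canvas is width-limited in 5705×5705, giving 5705.00 × 2445.00; scale factor 5.4698.
Applying the same ×5.4698: 447.00 → 2445.00.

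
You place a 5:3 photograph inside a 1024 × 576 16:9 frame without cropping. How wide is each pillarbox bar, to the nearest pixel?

32 px

Since 1.667 < 1.778, the photograph is height-limited.
The photograph is 576 × 5/3 ≈ 960.00 px wide.
Black = 1024 − 960.00 = 64.00 px, or 32.00 per bar.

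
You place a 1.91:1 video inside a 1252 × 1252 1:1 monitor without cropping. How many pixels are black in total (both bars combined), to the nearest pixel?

746821 pixels

Since 1.910 > 1.000, the video is width-limited.
The video is 1252 / 1.910 ≈ 655.4974 px tall.
1252 − 655.4974 = 596.5026 px of bars.
Across the 1252-px span: 596.5026 × 1252 ≈ 746821 px.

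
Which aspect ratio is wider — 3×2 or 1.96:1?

3×2 = 1.5 and 1.96; 1.96 > 1.5.

1.96:1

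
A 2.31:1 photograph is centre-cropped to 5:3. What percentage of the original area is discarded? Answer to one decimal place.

27.8%

5:3 is narrower than 2.31:1, so the crop keeps the full height and trims the width.
Area ratio = (1.667)/(2.310) = 72.15%; the remaining 27.85% is cropped out.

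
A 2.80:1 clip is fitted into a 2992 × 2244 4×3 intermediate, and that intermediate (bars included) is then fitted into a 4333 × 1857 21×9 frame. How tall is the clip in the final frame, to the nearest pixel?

Inside the 2992×2244 canvas the clip is width-limited at 2992.00 × 1068.57.
4×3 in 4333×1857: fills the height, so the intermediate becomes 2476.00 × 1857.00 — a scale of ×0.8275.
Applying the same ×0.8275: 1068.57 → 884.29.

884 px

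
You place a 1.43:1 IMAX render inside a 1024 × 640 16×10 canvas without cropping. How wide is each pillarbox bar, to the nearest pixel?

1.43:1 IMAX (1.430) < 16×10 (1.600), so the render fills the height.
That makes the image 915.20 px wide (640 × 1.430).
1024 − 915.20 = 108.80 px of bars (54.40 each).

54 px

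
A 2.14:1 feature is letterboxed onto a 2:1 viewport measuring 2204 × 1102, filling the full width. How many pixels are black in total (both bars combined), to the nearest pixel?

158894 pixels

That makes the image 1029.9065 px tall (2204 / 2.140).
Black = 1102 − 1029.9065 = 72.0935 px.
Bar area = 72.0935 × 2204 ≈ 158894 px.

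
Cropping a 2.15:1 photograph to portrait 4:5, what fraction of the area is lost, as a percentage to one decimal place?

62.8%

The height stays; only width is cut (since portrait 4:5 is narrower than 2.15:1).
(0.800)/(2.150) ≈ 0.372 of the area survives, leaving 62.79% discarded.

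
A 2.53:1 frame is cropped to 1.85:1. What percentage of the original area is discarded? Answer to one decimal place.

Going from 2.53:1 to 1.85:1 means cutting width while keeping height.
(1.850)/(2.530) ≈ 0.731 of the area survives, leaving 26.88% discarded.

26.9%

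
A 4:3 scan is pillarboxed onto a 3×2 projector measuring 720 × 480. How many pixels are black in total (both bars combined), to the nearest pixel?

38400 pixels

Since 1.333 < 1.500, the scan is height-limited.
Content width = 480 × 4/3 ≈ 640.0000 px.
Leftover width: 720 − 640.0000 = 80.0000 px.
That's 80.0000 × 480 ≈ 38400 black pixels.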